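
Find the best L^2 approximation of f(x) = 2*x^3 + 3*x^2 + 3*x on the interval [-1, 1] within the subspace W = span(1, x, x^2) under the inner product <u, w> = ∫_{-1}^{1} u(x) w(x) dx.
g(x) = 3*x^2 + 21*x/5

The best approximation g ∈ W is the orthogonal projection of f onto W. Writing g = a_0 + a_1 x + a_2 x^2, the coefficients solve the normal equations G · a = b where
  G_{ij} = <φ_i, φ_j> and b_i = <f, φ_i>, with φ_0 = 1, φ_1 = x, φ_2 = x^2.
G =
  [2, 0, 2/3]
  [0, 2/3, 0]
  [2/3, 0, 2/5],
b = (2, 14/5, 6/5).
Solving gives a_0 = 0, a_1 = 21/5, a_2 = 3, so
  g(x) = 3*x^2 + 21*x/5.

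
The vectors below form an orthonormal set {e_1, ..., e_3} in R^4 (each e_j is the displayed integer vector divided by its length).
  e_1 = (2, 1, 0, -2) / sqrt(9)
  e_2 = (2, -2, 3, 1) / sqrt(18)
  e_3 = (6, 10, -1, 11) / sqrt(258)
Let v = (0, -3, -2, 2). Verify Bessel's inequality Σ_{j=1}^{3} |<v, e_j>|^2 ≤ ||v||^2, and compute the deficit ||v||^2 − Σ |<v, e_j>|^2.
Σ |<v, e_j>|^2 = 749/129; ||v||^2 = 17; deficit = 1444/129

Write each e_j = u_j / sqrt(<u_j, u_j>) where u_j is the displayed integer vector. Then <v, e_j> = <v, u_j> / sqrt(<u_j, u_j>), so |<v, e_j>|^2 = <v, u_j>^2 / <u_j, u_j>.
Coefficients: <v, e_1> = -7/sqrt(9), <v, e_2> = 2/sqrt(18), <v, e_3> = -6/sqrt(258).
Square and sum: Σ |<v, e_j>|^2 = 749/129.
Compute ||v||^2 = v·v = 17.
Deficit = 17 − 749/129 = 1444/129 ≥ 0, confirming Bessel's inequality. (The deficit equals ||v − Σ <v,e_j> e_j||^2, the squared distance from v to span{e_j}.)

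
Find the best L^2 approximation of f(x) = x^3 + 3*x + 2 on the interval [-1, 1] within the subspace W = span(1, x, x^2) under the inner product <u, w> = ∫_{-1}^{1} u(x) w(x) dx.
g(x) = 18*x/5 + 2

The best approximation g ∈ W is the orthogonal projection of f onto W. Writing g = a_0 + a_1 x + a_2 x^2, the coefficients solve the normal equations G · a = b where
  G_{ij} = <φ_i, φ_j> and b_i = <f, φ_i>, with φ_0 = 1, φ_1 = x, φ_2 = x^2.
G =
  [2, 0, 2/3]
  [0, 2/3, 0]
  [2/3, 0, 2/5],
b = (4, 12/5, 4/3).
Solving gives a_0 = 2, a_1 = 18/5, a_2 = 0, so
  g(x) = 18*x/5 + 2.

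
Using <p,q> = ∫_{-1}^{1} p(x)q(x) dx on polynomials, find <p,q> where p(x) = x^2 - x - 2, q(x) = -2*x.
<p,q> = 4/3

Expand the product: p(x)·q(x) = -2*x^3 + 2*x^2 + 4*x.
∫_{-1}^{1} of each monomial x^k gives [2/(k+1) if k even, 0 if k odd]. Integrating term-by-term (or equivalently evaluating the antiderivative F(x) = -x^4/2 + 2*x^3/3 + 2*x^2 at the endpoints):
  F(1) − F(−1) = 13/6 − (5/6) = 4/3.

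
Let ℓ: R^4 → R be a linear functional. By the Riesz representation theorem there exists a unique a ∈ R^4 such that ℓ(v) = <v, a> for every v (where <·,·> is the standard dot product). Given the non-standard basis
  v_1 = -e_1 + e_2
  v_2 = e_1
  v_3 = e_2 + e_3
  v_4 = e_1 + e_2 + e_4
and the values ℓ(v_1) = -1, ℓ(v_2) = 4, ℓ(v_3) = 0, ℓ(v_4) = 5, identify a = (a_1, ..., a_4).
a = (4, 3, -3, -2)

Write a = (a_1, ..., a_4) in the standard basis. For each basis vector v_i, ℓ(v_i) = <v_i, a> is a linear equation in the a_j's. Collect the n equations into a matrix system V a = ℓ, where row i of V is v_i (expressed in the standard basis). Since V is invertible (lower-triangular with 1s on the diagonal, up to permutation), solve by back-substitution:
  V =
[[-1, 1, 0, 0],
 [1, 0, 0, 0],
 [0, 1, 1, 0],
 [1, 1, 0, 1]]
  V a = (-1, 4, 0, 5)
Solving gives a = (4, 3, -3, -2).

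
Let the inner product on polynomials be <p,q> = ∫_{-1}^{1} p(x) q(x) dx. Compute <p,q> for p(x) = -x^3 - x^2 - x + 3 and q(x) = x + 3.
<p,q> = 224/15

Expand the product: p(x)·q(x) = -x^4 - 4*x^3 - 4*x^2 + 9.
∫_{-1}^{1} of each monomial x^k gives [2/(k+1) if k even, 0 if k odd]. Integrating term-by-term (or equivalently evaluating the antiderivative F(x) = -x^5/5 - x^4 - 4*x^3/3 + 9*x at the endpoints):
  F(1) − F(−1) = 97/15 − (-127/15) = 224/15.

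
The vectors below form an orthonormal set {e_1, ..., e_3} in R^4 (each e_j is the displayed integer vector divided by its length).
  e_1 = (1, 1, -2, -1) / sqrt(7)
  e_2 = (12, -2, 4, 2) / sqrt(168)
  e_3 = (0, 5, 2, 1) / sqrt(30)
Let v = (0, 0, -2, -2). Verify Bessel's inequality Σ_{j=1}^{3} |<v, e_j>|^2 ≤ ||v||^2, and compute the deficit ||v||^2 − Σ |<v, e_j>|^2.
Σ |<v, e_j>|^2 = 36/5; ||v||^2 = 8; deficit = 4/5

Write each e_j = u_j / sqrt(<u_j, u_j>) where u_j is the displayed integer vector. Then <v, e_j> = <v, u_j> / sqrt(<u_j, u_j>), so |<v, e_j>|^2 = <v, u_j>^2 / <u_j, u_j>.
Coefficients: <v, e_1> = 6/sqrt(7), <v, e_2> = -12/sqrt(168), <v, e_3> = -6/sqrt(30).
Square and sum: Σ |<v, e_j>|^2 = 36/5.
Compute ||v||^2 = v·v = 8.
Deficit = 8 − 36/5 = 4/5 ≥ 0, confirming Bessel's inequality. (The deficit equals ||v − Σ <v,e_j> e_j||^2, the squared distance from v to span{e_j}.)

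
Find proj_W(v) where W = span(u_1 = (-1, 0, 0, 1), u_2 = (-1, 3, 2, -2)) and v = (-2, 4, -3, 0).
proj_W(v) = (-62/35, 54/35, 36/35, 8/35)

Set up U = [u_1 | ... | u_2] ∈ R^(4×2). The projector onto W = col(U) is P = U (U^T U)^(-1) U^T.
Compute U^T U =
  [2, -1]
  [-1, 18],
and U^T v = (2, 8).
Solve U^T U · c = U^T v for the coefficients: c = (44/35, 18/35). The projection is proj_W(v) = U c.
Check: (v - proj_W(v)) · u_1 = 0  (should be 0).
Check: (v - proj_W(v)) · u_2 = 0  (should be 0).
Result: proj_W(v) = (-62/35, 54/35, 36/35, 8/35).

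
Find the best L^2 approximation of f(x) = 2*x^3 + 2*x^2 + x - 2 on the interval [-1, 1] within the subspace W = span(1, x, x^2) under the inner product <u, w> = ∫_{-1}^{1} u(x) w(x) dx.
g(x) = 2*x^2 + 11*x/5 - 2

The best approximation g ∈ W is the orthogonal projection of f onto W. Writing g = a_0 + a_1 x + a_2 x^2, the coefficients solve the normal equations G · a = b where
  G_{ij} = <φ_i, φ_j> and b_i = <f, φ_i>, with φ_0 = 1, φ_1 = x, φ_2 = x^2.
G =
  [2, 0, 2/3]
  [0, 2/3, 0]
  [2/3, 0, 2/5],
b = (-8/3, 22/15, -8/15).
Solving gives a_0 = -2, a_1 = 11/5, a_2 = 2, so
  g(x) = 2*x^2 + 11*x/5 - 2.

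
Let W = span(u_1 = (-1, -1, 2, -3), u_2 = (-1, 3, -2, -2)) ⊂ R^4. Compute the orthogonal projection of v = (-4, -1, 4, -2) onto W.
proj_W(v) = (-11/10, -53/30, 43/15, -52/15)

Set up U = [u_1 | ... | u_2] ∈ R^(4×2). The projector onto W = col(U) is P = U (U^T U)^(-1) U^T.
Compute U^T U =
  [15, 0]
  [0, 18],
and U^T v = (19, -3).
Solve U^T U · c = U^T v for the coefficients: c = (19/15, -1/6). The projection is proj_W(v) = U c.
Check: (v - proj_W(v)) · u_1 = 0  (should be 0).
Check: (v - proj_W(v)) · u_2 = 0  (should be 0).
Result: proj_W(v) = (-11/10, -53/30, 43/15, -52/15).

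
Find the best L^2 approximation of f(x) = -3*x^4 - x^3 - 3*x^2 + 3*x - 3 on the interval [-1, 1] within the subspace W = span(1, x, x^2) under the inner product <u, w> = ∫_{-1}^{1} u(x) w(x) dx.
g(x) = -39*x^2/7 + 12*x/5 - 96/35

The best approximation g ∈ W is the orthogonal projection of f onto W. Writing g = a_0 + a_1 x + a_2 x^2, the coefficients solve the normal equations G · a = b where
  G_{ij} = <φ_i, φ_j> and b_i = <f, φ_i>, with φ_0 = 1, φ_1 = x, φ_2 = x^2.
G =
  [2, 0, 2/3]
  [0, 2/3, 0]
  [2/3, 0, 2/5],
b = (-46/5, 8/5, -142/35).
Solving gives a_0 = -96/35, a_1 = 12/5, a_2 = -39/7, so
  g(x) = -39*x^2/7 + 12*x/5 - 96/35.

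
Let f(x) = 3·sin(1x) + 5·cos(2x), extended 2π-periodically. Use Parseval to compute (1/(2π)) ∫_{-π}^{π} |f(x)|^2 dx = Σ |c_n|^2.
Σ |c_n|^2 = 17

Expand |f|^2 and use orthogonality of {sin(nx), cos(mx)} on [-π, π]:
  ∫_{-π}^{π} sin(nx)^2 dx = π, ∫ cos(mx)^2 dx = π, and cross terms integrate to 0.
So ∫_{-π}^{π} f(x)^2 dx = 3^2 · π + 5^2 · π = (9 + 25)π.
Divide by 2π: (9 + 25)/2 = 17.
By Parseval, this equals Σ |c_n|^2.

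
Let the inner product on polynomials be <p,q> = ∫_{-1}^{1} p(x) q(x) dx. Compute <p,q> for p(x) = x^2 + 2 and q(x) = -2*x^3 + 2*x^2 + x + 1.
<p,q> = 122/15

Expand the product: p(x)·q(x) = -2*x^5 + 2*x^4 - 3*x^3 + 5*x^2 + 2*x + 2.
∫_{-1}^{1} of each monomial x^k gives [2/(k+1) if k even, 0 if k odd]. Integrating term-by-term (or equivalently evaluating the antiderivative F(x) = -x^6/3 + 2*x^5/5 - 3*x^4/4 + 5*x^3/3 + x^2 + 2*x at the endpoints):
  F(1) − F(−1) = 239/60 − (-83/20) = 122/15.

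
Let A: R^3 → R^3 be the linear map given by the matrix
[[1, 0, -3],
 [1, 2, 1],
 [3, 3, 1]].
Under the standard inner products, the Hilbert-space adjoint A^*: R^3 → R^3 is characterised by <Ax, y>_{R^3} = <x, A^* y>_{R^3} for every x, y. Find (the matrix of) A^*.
A^* = A^T =
[[1, 1, 3],
 [0, 2, 3],
 [-3, 1, 1]]

For real matrices with standard dot products, the defining identity <Ax, y> = <x, A^* y> gives (Ax)^T y = x^T (A^*) y, i.e. x^T A^T y = x^T (A^*) y. Since this holds for all x, y, we must have A^* = A^T. Therefore
A^* =
[[1, 1, 3],
 [0, 2, 3],
 [-3, 1, 1]].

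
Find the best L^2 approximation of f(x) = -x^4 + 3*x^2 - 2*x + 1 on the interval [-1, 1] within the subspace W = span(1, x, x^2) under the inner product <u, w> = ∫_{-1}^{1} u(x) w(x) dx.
g(x) = 15*x^2/7 - 2*x + 38/35

The best approximation g ∈ W is the orthogonal projection of f onto W. Writing g = a_0 + a_1 x + a_2 x^2, the coefficients solve the normal equations G · a = b where
  G_{ij} = <φ_i, φ_j> and b_i = <f, φ_i>, with φ_0 = 1, φ_1 = x, φ_2 = x^2.
G =
  [2, 0, 2/3]
  [0, 2/3, 0]
  [2/3, 0, 2/5],
b = (18/5, -4/3, 166/105).
Solving gives a_0 = 38/35, a_1 = -2, a_2 = 15/7, so
  g(x) = 15*x^2/7 - 2*x + 38/35.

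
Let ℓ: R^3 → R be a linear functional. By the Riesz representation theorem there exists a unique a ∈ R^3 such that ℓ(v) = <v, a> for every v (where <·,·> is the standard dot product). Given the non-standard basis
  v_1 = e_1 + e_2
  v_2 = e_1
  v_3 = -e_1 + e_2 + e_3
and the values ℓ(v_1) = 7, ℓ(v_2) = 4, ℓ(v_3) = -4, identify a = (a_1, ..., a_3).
a = (4, 3, -3)

Write a = (a_1, ..., a_3) in the standard basis. For each basis vector v_i, ℓ(v_i) = <v_i, a> is a linear equation in the a_j's. Collect the n equations into a matrix system V a = ℓ, where row i of V is v_i (expressed in the standard basis). Since V is invertible (lower-triangular with 1s on the diagonal, up to permutation), solve by back-substitution:
  V =
[[1, 1, 0],
 [1, 0, 0],
 [-1, 1, 1]]
  V a = (7, 4, -4)
Solving gives a = (4, 3, -3).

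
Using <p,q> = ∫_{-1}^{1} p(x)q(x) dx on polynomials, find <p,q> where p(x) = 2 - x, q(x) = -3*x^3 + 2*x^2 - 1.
<p,q> = -2/15

Expand the product: p(x)·q(x) = 3*x^4 - 8*x^3 + 4*x^2 + x - 2.
∫_{-1}^{1} of each monomial x^k gives [2/(k+1) if k even, 0 if k odd]. Integrating term-by-term (or equivalently evaluating the antiderivative F(x) = 3*x^5/5 - 2*x^4 + 4*x^3/3 + x^2/2 - 2*x at the endpoints):
  F(1) − F(−1) = -47/30 − (-43/30) = -2/15.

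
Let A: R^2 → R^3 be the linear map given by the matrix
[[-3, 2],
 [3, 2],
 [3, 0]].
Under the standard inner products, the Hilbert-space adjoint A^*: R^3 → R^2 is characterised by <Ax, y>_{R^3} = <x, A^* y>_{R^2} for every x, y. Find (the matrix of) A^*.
A^* = A^T =
[[-3, 3, 3],
 [2, 2, 0]]

For real matrices with standard dot products, the defining identity <Ax, y> = <x, A^* y> gives (Ax)^T y = x^T (A^*) y, i.e. x^T A^T y = x^T (A^*) y. Since this holds for all x, y, we must have A^* = A^T. Therefore
A^* =
[[-3, 3, 3],
 [2, 2, 0]].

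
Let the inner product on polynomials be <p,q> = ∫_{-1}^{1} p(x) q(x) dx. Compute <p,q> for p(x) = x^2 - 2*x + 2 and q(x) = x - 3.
<p,q> = -46/3

Expand the product: p(x)·q(x) = x^3 - 5*x^2 + 8*x - 6.
∫_{-1}^{1} of each monomial x^k gives [2/(k+1) if k even, 0 if k odd]. Integrating term-by-term (or equivalently evaluating the antiderivative F(x) = x^4/4 - 5*x^3/3 + 4*x^2 - 6*x at the endpoints):
  F(1) − F(−1) = -41/12 − (143/12) = -46/3.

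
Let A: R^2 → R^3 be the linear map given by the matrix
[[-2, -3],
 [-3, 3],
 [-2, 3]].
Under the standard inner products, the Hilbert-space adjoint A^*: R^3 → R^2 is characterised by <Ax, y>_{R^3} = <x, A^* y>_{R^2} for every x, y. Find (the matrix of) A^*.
A^* = A^T =
[[-2, -3, -2],
 [-3, 3, 3]]

For real matrices with standard dot products, the defining identity <Ax, y> = <x, A^* y> gives (Ax)^T y = x^T (A^*) y, i.e. x^T A^T y = x^T (A^*) y. Since this holds for all x, y, we must have A^* = A^T. Therefore
A^* =
[[-2, -3, -2],
 [-3, 3, 3]].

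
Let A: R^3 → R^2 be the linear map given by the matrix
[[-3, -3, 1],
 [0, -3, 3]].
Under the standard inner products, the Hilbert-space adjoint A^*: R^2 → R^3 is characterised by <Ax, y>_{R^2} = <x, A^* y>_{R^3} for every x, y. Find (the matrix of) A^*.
A^* = A^T =
[[-3, 0],
 [-3, -3],
 [1, 3]]

For real matrices with standard dot products, the defining identity <Ax, y> = <x, A^* y> gives (Ax)^T y = x^T (A^*) y, i.e. x^T A^T y = x^T (A^*) y. Since this holds for all x, y, we must have A^* = A^T. Therefore
A^* =
[[-3, 0],
 [-3, -3],
 [1, 3]].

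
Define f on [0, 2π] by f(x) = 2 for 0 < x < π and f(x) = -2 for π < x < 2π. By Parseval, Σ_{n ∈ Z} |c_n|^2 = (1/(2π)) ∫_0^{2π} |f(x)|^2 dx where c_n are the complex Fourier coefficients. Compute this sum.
Σ |c_n|^2 = 4

Parseval equates the L^2 energy of f (normalised by 1/(2π)) with the ℓ^2 sum of its Fourier coefficients: (1/(2π)) ∫_0^{2π} |f|^2 = Σ |c_n|^2.
Compute the left side: (1/(2π)) [∫_0^π 2^2 dx + ∫_π^{2π} (-2)^2 dx] = (1/(2π)) · (4π + 4π) = (4 + 4)/2 = 4.
So Σ_{n ∈ Z} |c_n|^2 = 4.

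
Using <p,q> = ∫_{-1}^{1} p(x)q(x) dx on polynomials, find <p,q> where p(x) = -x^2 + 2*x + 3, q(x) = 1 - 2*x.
<p,q> = 8/3

Expand the product: p(x)·q(x) = 2*x^3 - 5*x^2 - 4*x + 3.
∫_{-1}^{1} of each monomial x^k gives [2/(k+1) if k even, 0 if k odd]. Integrating term-by-term (or equivalently evaluating the antiderivative F(x) = x^4/2 - 5*x^3/3 - 2*x^2 + 3*x at the endpoints):
  F(1) − F(−1) = -1/6 − (-17/6) = 8/3.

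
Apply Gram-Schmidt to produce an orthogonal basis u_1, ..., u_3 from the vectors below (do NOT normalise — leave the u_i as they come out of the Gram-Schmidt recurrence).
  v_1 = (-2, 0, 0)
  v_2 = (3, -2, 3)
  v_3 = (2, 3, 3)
Orthogonal basis:
  u_1 = (-2, 0, 0)
  u_2 = (0, -2, 3)
  u_3 = (0, 45/13, 30/13)

Apply the Gram-Schmidt recurrence
  u_1 = v_1
  u_i = v_i − Σ_{j<i} ((v_i · u_j) / (u_j · u_j)) · u_j.

Step by step this gives:
  u_1 = (-2, 0, 0)
  u_2 = (0, -2, 3)
  u_3 = (0, 45/13, 30/13)

Orthogonality check:
  u_2 · u_1 = 0 (should be 0)
  u_3 · u_1 = 0 (should be 0)
  u_3 · u_2 = 0 (should be 0)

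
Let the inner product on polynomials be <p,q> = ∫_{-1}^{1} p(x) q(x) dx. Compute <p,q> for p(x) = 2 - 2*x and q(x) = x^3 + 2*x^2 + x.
<p,q> = 8/15

Expand the product: p(x)·q(x) = -2*x^4 - 2*x^3 + 2*x^2 + 2*x.
∫_{-1}^{1} of each monomial x^k gives [2/(k+1) if k even, 0 if k odd]. Integrating term-by-term (or equivalently evaluating the antiderivative F(x) = -2*x^5/5 - x^4/2 + 2*x^3/3 + x^2 at the endpoints):
  F(1) − F(−1) = 23/30 − (7/30) = 8/15.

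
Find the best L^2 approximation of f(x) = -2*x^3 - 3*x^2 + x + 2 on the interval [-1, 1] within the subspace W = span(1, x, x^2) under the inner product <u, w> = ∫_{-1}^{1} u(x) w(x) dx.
g(x) = -3*x^2 - x/5 + 2

The best approximation g ∈ W is the orthogonal projection of f onto W. Writing g = a_0 + a_1 x + a_2 x^2, the coefficients solve the normal equations G · a = b where
  G_{ij} = <φ_i, φ_j> and b_i = <f, φ_i>, with φ_0 = 1, φ_1 = x, φ_2 = x^2.
G =
  [2, 0, 2/3]
  [0, 2/3, 0]
  [2/3, 0, 2/5],
b = (2, -2/15, 2/15).
Solving gives a_0 = 2, a_1 = -1/5, a_2 = -3, so
  g(x) = -3*x^2 - x/5 + 2.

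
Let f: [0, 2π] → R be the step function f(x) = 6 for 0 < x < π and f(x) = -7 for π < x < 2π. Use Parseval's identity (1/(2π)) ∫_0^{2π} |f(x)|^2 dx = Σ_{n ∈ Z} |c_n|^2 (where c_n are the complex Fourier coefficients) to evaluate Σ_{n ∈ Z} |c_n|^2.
Σ |c_n|^2 = 85/2

Parseval equates the L^2 energy of f (normalised by 1/(2π)) with the ℓ^2 sum of its Fourier coefficients: (1/(2π)) ∫_0^{2π} |f|^2 = Σ |c_n|^2.
Compute the left side: (1/(2π)) [∫_0^π 6^2 dx + ∫_π^{2π} (-7)^2 dx] = (1/(2π)) · (36π + 49π) = (36 + 49)/2 = 85/2.
So Σ_{n ∈ Z} |c_n|^2 = 85/2.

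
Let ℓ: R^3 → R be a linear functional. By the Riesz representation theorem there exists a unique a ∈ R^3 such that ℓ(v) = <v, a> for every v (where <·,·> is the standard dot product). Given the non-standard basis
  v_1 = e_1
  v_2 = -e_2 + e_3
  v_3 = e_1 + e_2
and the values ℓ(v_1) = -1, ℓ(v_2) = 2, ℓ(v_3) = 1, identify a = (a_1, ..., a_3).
a = (-1, 2, 4)

Write a = (a_1, ..., a_3) in the standard basis. For each basis vector v_i, ℓ(v_i) = <v_i, a> is a linear equation in the a_j's. Collect the n equations into a matrix system V a = ℓ, where row i of V is v_i (expressed in the standard basis). Since V is invertible (lower-triangular with 1s on the diagonal, up to permutation), solve by back-substitution:
  V =
[[1, 0, 0],
 [0, -1, 1],
 [1, 1, 0]]
  V a = (-1, 2, 1)
Solving gives a = (-1, 2, 4).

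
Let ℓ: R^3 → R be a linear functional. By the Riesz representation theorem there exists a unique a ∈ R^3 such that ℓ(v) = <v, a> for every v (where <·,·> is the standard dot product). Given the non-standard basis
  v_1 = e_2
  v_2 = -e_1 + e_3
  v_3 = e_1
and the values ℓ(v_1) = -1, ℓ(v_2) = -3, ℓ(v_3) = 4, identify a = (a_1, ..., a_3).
a = (4, -1, 1)

Write a = (a_1, ..., a_3) in the standard basis. For each basis vector v_i, ℓ(v_i) = <v_i, a> is a linear equation in the a_j's. Collect the n equations into a matrix system V a = ℓ, where row i of V is v_i (expressed in the standard basis). Since V is invertible (lower-triangular with 1s on the diagonal, up to permutation), solve by back-substitution:
  V =
[[0, 1, 0],
 [-1, 0, 1],
 [1, 0, 0]]
  V a = (-1, -3, 4)
Solving gives a = (4, -1, 1).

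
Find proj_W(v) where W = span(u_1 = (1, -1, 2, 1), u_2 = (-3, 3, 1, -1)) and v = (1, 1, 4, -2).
proj_W(v) = (-66/115, 66/115, 372/115, 78/115)

Set up U = [u_1 | ... | u_2] ∈ R^(4×2). The projector onto W = col(U) is P = U (U^T U)^(-1) U^T.
Compute U^T U =
  [7, -5]
  [-5, 20],
and U^T v = (6, 6).
Solve U^T U · c = U^T v for the coefficients: c = (30/23, 72/115). The projection is proj_W(v) = U c.
Check: (v - proj_W(v)) · u_1 = 0  (should be 0).
Check: (v - proj_W(v)) · u_2 = 0  (should be 0).
Result: proj_W(v) = (-66/115, 66/115, 372/115, 78/115).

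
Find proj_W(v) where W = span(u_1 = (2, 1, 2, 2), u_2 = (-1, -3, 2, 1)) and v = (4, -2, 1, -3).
proj_W(v) = (47/194, -2/97, 40/97, 69/194)

Set up U = [u_1 | ... | u_2] ∈ R^(4×2). The projector onto W = col(U) is P = U (U^T U)^(-1) U^T.
Compute U^T U =
  [13, 1]
  [1, 15],
and U^T v = (2, 1).
Solve U^T U · c = U^T v for the coefficients: c = (29/194, 11/194). The projection is proj_W(v) = U c.
Check: (v - proj_W(v)) · u_1 = 0  (should be 0).
Check: (v - proj_W(v)) · u_2 = 0  (should be 0).
Result: proj_W(v) = (47/194, -2/97, 40/97, 69/194).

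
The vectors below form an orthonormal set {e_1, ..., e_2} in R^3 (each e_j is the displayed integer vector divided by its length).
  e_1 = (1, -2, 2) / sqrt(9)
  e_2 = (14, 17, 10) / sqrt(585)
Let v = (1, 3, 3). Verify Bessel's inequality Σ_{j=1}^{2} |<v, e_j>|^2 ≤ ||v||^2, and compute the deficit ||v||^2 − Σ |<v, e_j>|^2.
Σ |<v, e_j>|^2 = 202/13; ||v||^2 = 19; deficit = 45/13

Write each e_j = u_j / sqrt(<u_j, u_j>) where u_j is the displayed integer vector. Then <v, e_j> = <v, u_j> / sqrt(<u_j, u_j>), so |<v, e_j>|^2 = <v, u_j>^2 / <u_j, u_j>.
Coefficients: <v, e_1> = 1/sqrt(9), <v, e_2> = 95/sqrt(585).
Square and sum: Σ |<v, e_j>|^2 = 202/13.
Compute ||v||^2 = v·v = 19.
Deficit = 19 − 202/13 = 45/13 ≥ 0, confirming Bessel's inequality. (The deficit equals ||v − Σ <v,e_j> e_j||^2, the squared distance from v to span{e_j}.)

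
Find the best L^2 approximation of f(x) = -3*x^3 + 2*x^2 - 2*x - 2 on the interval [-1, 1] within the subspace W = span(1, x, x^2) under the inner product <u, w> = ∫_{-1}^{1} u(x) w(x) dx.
g(x) = 2*x^2 - 19*x/5 - 2

The best approximation g ∈ W is the orthogonal projection of f onto W. Writing g = a_0 + a_1 x + a_2 x^2, the coefficients solve the normal equations G · a = b where
  G_{ij} = <φ_i, φ_j> and b_i = <f, φ_i>, with φ_0 = 1, φ_1 = x, φ_2 = x^2.
G =
  [2, 0, 2/3]
  [0, 2/3, 0]
  [2/3, 0, 2/5],
b = (-8/3, -38/15, -8/15).
Solving gives a_0 = -2, a_1 = -19/5, a_2 = 2, so
  g(x) = 2*x^2 - 19*x/5 - 2.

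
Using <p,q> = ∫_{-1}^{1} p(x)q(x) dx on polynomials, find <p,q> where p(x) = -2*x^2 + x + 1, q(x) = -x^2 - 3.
<p,q> = -28/15

Expand the product: p(x)·q(x) = 2*x^4 - x^3 + 5*x^2 - 3*x - 3.
∫_{-1}^{1} of each monomial x^k gives [2/(k+1) if k even, 0 if k odd]. Integrating term-by-term (or equivalently evaluating the antiderivative F(x) = 2*x^5/5 - x^4/4 + 5*x^3/3 - 3*x^2/2 - 3*x at the endpoints):
  F(1) − F(−1) = -161/60 − (-49/60) = -28/15.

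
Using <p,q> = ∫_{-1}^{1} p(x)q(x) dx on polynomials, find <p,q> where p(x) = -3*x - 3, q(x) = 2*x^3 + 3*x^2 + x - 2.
<p,q> = 8/5

Expand the product: p(x)·q(x) = -6*x^4 - 15*x^3 - 12*x^2 + 3*x + 6.
∫_{-1}^{1} of each monomial x^k gives [2/(k+1) if k even, 0 if k odd]. Integrating term-by-term (or equivalently evaluating the antiderivative F(x) = -6*x^5/5 - 15*x^4/4 - 4*x^3 + 3*x^2/2 + 6*x at the endpoints):
  F(1) − F(−1) = -29/20 − (-61/20) = 8/5.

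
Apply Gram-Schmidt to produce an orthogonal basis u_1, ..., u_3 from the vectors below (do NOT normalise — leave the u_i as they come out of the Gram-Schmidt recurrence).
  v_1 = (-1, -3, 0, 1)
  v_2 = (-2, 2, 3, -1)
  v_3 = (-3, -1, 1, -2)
Orthogonal basis:
  u_1 = (-1, -3, 0, 1)
  u_2 = (-27/11, 7/11, 3, -6/11)
  u_3 = (-164/173, -60/173, -184/173, -344/173)

Apply the Gram-Schmidt recurrence
  u_1 = v_1
  u_i = v_i − Σ_{j<i} ((v_i · u_j) / (u_j · u_j)) · u_j.

Step by step this gives:
  u_1 = (-1, -3, 0, 1)
  u_2 = (-27/11, 7/11, 3, -6/11)
  u_3 = (-164/173, -60/173, -184/173, -344/173)

Orthogonality check:
  u_2 · u_1 = 0 (should be 0)
  u_3 · u_1 = 0 (should be 0)
  u_3 · u_2 = 0 (should be 0)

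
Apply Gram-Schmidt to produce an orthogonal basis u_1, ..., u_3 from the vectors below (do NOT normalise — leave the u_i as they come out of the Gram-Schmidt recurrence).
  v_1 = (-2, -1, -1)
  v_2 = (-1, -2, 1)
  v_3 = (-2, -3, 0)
Orthogonal basis:
  u_1 = (-2, -1, -1)
  u_2 = (0, -3/2, 3/2)
  u_3 = (1/3, -1/3, -1/3)

Apply the Gram-Schmidt recurrence
  u_1 = v_1
  u_i = v_i − Σ_{j<i} ((v_i · u_j) / (u_j · u_j)) · u_j.

Step by step this gives:
  u_1 = (-2, -1, -1)
  u_2 = (0, -3/2, 3/2)
  u_3 = (1/3, -1/3, -1/3)

Orthogonality check:
  u_2 · u_1 = 0 (should be 0)
  u_3 · u_1 = 0 (should be 0)
  u_3 · u_2 = 0 (should be 0)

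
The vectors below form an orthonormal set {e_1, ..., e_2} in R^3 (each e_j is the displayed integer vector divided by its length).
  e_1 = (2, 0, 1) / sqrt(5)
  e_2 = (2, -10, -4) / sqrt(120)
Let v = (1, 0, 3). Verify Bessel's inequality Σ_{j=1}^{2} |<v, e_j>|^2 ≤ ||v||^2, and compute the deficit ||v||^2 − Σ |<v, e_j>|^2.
Σ |<v, e_j>|^2 = 35/6; ||v||^2 = 10; deficit = 25/6

Write each e_j = u_j / sqrt(<u_j, u_j>) where u_j is the displayed integer vector. Then <v, e_j> = <v, u_j> / sqrt(<u_j, u_j>), so |<v, e_j>|^2 = <v, u_j>^2 / <u_j, u_j>.
Coefficients: <v, e_1> = 5/sqrt(5), <v, e_2> = -10/sqrt(120).
Square and sum: Σ |<v, e_j>|^2 = 35/6.
Compute ||v||^2 = v·v = 10.
Deficit = 10 − 35/6 = 25/6 ≥ 0, confirming Bessel's inequality. (The deficit equals ||v − Σ <v,e_j> e_j||^2, the squared distance from v to span{e_j}.)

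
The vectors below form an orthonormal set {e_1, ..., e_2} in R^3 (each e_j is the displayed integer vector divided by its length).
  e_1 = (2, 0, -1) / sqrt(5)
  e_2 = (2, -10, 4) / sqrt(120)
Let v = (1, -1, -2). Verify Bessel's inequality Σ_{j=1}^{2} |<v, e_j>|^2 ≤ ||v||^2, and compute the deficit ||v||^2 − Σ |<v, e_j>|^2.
Σ |<v, e_j>|^2 = 10/3; ||v||^2 = 6; deficit = 8/3

Write each e_j = u_j / sqrt(<u_j, u_j>) where u_j is the displayed integer vector. Then <v, e_j> = <v, u_j> / sqrt(<u_j, u_j>), so |<v, e_j>|^2 = <v, u_j>^2 / <u_j, u_j>.
Coefficients: <v, e_1> = 4/sqrt(5), <v, e_2> = 4/sqrt(120).
Square and sum: Σ |<v, e_j>|^2 = 10/3.
Compute ||v||^2 = v·v = 6.
Deficit = 6 − 10/3 = 8/3 ≥ 0, confirming Bessel's inequality. (The deficit equals ||v − Σ <v,e_j> e_j||^2, the squared distance from v to span{e_j}.)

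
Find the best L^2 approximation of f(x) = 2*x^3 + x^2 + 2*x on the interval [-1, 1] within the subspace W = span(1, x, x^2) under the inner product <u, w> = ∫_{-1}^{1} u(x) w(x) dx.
g(x) = x^2 + 16*x/5

The best approximation g ∈ W is the orthogonal projection of f onto W. Writing g = a_0 + a_1 x + a_2 x^2, the coefficients solve the normal equations G · a = b where
  G_{ij} = <φ_i, φ_j> and b_i = <f, φ_i>, with φ_0 = 1, φ_1 = x, φ_2 = x^2.
G =
  [2, 0, 2/3]
  [0, 2/3, 0]
  [2/3, 0, 2/5],
b = (2/3, 32/15, 2/5).
Solving gives a_0 = 0, a_1 = 16/5, a_2 = 1, so
  g(x) = x^2 + 16*x/5.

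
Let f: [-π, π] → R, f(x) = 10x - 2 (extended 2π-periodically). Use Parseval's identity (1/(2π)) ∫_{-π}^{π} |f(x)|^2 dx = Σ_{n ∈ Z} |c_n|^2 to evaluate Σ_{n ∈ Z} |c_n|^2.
Σ |c_n|^2 = 100π^2/3 + 4

Expand and integrate term by term over [-π, π]:
  ∫ (10x)^2 dx = 100·(2π^3/3); ∫ 2·10·(-2)·x dx = 0 (odd integrand); ∫ (-2)^2 dx = 4·2π.
So (1/(2π)) ∫_{-π}^{π} (10x - 2)^2 dx = 100π^2/3 + 4 = 100π^2/3 + 4.
Parseval ⇒ Σ |c_n|^2 = 100π^2/3 + 4.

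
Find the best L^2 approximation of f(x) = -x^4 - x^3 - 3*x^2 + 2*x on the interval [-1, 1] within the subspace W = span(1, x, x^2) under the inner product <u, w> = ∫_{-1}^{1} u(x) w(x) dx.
g(x) = -27*x^2/7 + 7*x/5 + 3/35

The best approximation g ∈ W is the orthogonal projection of f onto W. Writing g = a_0 + a_1 x + a_2 x^2, the coefficients solve the normal equations G · a = b where
  G_{ij} = <φ_i, φ_j> and b_i = <f, φ_i>, with φ_0 = 1, φ_1 = x, φ_2 = x^2.
G =
  [2, 0, 2/3]
  [0, 2/3, 0]
  [2/3, 0, 2/5],
b = (-12/5, 14/15, -52/35).
Solving gives a_0 = 3/35, a_1 = 7/5, a_2 = -27/7, so
  g(x) = -27*x^2/7 + 7*x/5 + 3/35.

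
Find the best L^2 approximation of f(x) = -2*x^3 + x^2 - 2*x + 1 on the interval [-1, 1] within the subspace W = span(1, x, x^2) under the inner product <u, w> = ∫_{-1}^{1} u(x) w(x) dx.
g(x) = x^2 - 16*x/5 + 1

The best approximation g ∈ W is the orthogonal projection of f onto W. Writing g = a_0 + a_1 x + a_2 x^2, the coefficients solve the normal equations G · a = b where
  G_{ij} = <φ_i, φ_j> and b_i = <f, φ_i>, with φ_0 = 1, φ_1 = x, φ_2 = x^2.
G =
  [2, 0, 2/3]
  [0, 2/3, 0]
  [2/3, 0, 2/5],
b = (8/3, -32/15, 16/15).
Solving gives a_0 = 1, a_1 = -16/5, a_2 = 1, so
  g(x) = x^2 - 16*x/5 + 1.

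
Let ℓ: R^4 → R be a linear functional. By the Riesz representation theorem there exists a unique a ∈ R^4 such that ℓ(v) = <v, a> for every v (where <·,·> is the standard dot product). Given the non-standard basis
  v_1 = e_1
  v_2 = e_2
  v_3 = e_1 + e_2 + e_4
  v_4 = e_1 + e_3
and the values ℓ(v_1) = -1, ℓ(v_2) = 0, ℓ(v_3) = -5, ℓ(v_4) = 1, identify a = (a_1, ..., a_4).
a = (-1, 0, 2, -4)

Write a = (a_1, ..., a_4) in the standard basis. For each basis vector v_i, ℓ(v_i) = <v_i, a> is a linear equation in the a_j's. Collect the n equations into a matrix system V a = ℓ, where row i of V is v_i (expressed in the standard basis). Since V is invertible (lower-triangular with 1s on the diagonal, up to permutation), solve by back-substitution:
  V =
[[1, 0, 0, 0],
 [0, 1, 0, 0],
 [1, 1, 0, 1],
 [1, 0, 1, 0]]
  V a = (-1, 0, -5, 1)
Solving gives a = (-1, 0, 2, -4).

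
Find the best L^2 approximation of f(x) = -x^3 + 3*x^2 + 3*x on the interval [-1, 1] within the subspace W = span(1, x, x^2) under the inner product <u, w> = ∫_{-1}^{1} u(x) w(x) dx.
g(x) = 3*x^2 + 12*x/5

The best approximation g ∈ W is the orthogonal projection of f onto W. Writing g = a_0 + a_1 x + a_2 x^2, the coefficients solve the normal equations G · a = b where
  G_{ij} = <φ_i, φ_j> and b_i = <f, φ_i>, with φ_0 = 1, φ_1 = x, φ_2 = x^2.
G =
  [2, 0, 2/3]
  [0, 2/3, 0]
  [2/3, 0, 2/5],
b = (2, 8/5, 6/5).
Solving gives a_0 = 0, a_1 = 12/5, a_2 = 3, so
  g(x) = 3*x^2 + 12*x/5.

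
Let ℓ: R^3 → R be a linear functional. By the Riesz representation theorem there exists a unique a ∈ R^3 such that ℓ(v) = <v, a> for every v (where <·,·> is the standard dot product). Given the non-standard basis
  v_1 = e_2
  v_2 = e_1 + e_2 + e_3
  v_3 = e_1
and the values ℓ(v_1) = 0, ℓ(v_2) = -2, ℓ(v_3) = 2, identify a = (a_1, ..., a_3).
a = (2, 0, -4)

Write a = (a_1, ..., a_3) in the standard basis. For each basis vector v_i, ℓ(v_i) = <v_i, a> is a linear equation in the a_j's. Collect the n equations into a matrix system V a = ℓ, where row i of V is v_i (expressed in the standard basis). Since V is invertible (lower-triangular with 1s on the diagonal, up to permutation), solve by back-substitution:
  V =
[[0, 1, 0],
 [1, 1, 1],
 [1, 0, 0]]
  V a = (0, -2, 2)
Solving gives a = (2, 0, -4).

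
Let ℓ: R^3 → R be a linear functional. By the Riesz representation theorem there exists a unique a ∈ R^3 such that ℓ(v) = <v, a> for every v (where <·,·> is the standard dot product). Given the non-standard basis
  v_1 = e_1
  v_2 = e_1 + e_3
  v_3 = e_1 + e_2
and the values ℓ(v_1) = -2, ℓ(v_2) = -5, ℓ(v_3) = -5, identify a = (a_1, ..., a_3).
a = (-2, -3, -3)

Write a = (a_1, ..., a_3) in the standard basis. For each basis vector v_i, ℓ(v_i) = <v_i, a> is a linear equation in the a_j's. Collect the n equations into a matrix system V a = ℓ, where row i of V is v_i (expressed in the standard basis). Since V is invertible (lower-triangular with 1s on the diagonal, up to permutation), solve by back-substitution:
  V =
[[1, 0, 0],
 [1, 0, 1],
 [1, 1, 0]]
  V a = (-2, -5, -5)
Solving gives a = (-2, -3, -3).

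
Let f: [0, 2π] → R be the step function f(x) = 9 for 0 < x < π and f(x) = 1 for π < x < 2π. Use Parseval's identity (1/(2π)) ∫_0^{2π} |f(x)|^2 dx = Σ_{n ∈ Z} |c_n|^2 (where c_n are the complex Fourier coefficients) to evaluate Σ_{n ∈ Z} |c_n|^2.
Σ |c_n|^2 = 41

Parseval equates the L^2 energy of f (normalised by 1/(2π)) with the ℓ^2 sum of its Fourier coefficients: (1/(2π)) ∫_0^{2π} |f|^2 = Σ |c_n|^2.
Compute the left side: (1/(2π)) [∫_0^π 9^2 dx + ∫_π^{2π} 1^2 dx] = (1/(2π)) · (81π + 1π) = (81 + 1)/2 = 41.
So Σ_{n ∈ Z} |c_n|^2 = 41.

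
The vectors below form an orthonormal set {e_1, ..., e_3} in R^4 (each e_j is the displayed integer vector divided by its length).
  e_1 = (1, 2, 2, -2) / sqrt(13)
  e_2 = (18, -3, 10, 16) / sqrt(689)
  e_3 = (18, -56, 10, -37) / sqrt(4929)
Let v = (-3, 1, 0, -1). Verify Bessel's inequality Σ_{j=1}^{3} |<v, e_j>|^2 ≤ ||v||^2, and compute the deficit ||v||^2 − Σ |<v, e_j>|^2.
Σ |<v, e_j>|^2 = 827/93; ||v||^2 = 11; deficit = 196/93

Write each e_j = u_j / sqrt(<u_j, u_j>) where u_j is the displayed integer vector. Then <v, e_j> = <v, u_j> / sqrt(<u_j, u_j>), so |<v, e_j>|^2 = <v, u_j>^2 / <u_j, u_j>.
Coefficients: <v, e_1> = 1/sqrt(13), <v, e_2> = -73/sqrt(689), <v, e_3> = -73/sqrt(4929).
Square and sum: Σ |<v, e_j>|^2 = 827/93.
Compute ||v||^2 = v·v = 11.
Deficit = 11 − 827/93 = 196/93 ≥ 0, confirming Bessel's inequality. (The deficit equals ||v − Σ <v,e_j> e_j||^2, the squared distance from v to span{e_j}.)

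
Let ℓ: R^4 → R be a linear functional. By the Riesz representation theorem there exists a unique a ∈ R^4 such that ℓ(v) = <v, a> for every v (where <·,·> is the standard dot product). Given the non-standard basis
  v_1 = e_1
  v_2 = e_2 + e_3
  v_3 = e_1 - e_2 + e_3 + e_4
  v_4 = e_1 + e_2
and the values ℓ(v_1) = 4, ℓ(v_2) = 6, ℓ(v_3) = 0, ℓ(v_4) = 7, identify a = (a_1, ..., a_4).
a = (4, 3, 3, -4)

Write a = (a_1, ..., a_4) in the standard basis. For each basis vector v_i, ℓ(v_i) = <v_i, a> is a linear equation in the a_j's. Collect the n equations into a matrix system V a = ℓ, where row i of V is v_i (expressed in the standard basis). Since V is invertible (lower-triangular with 1s on the diagonal, up to permutation), solve by back-substitution:
  V =
[[1, 0, 0, 0],
 [0, 1, 1, 0],
 [1, -1, 1, 1],
 [1, 1, 0, 0]]
  V a = (4, 6, 0, 7)
Solving gives a = (4, 3, 3, -4).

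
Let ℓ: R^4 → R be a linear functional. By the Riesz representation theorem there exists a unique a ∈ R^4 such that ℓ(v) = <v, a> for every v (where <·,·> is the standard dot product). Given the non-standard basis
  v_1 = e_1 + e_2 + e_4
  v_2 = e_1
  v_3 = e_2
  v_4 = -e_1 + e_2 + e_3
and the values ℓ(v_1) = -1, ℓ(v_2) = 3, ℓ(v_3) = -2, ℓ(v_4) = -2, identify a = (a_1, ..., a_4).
a = (3, -2, 3, -2)

Write a = (a_1, ..., a_4) in the standard basis. For each basis vector v_i, ℓ(v_i) = <v_i, a> is a linear equation in the a_j's. Collect the n equations into a matrix system V a = ℓ, where row i of V is v_i (expressed in the standard basis). Since V is invertible (lower-triangular with 1s on the diagonal, up to permutation), solve by back-substitution:
  V =
[[1, 1, 0, 1],
 [1, 0, 0, 0],
 [0, 1, 0, 0],
 [-1, 1, 1, 0]]
  V a = (-1, 3, -2, -2)
Solving gives a = (3, -2, 3, -2).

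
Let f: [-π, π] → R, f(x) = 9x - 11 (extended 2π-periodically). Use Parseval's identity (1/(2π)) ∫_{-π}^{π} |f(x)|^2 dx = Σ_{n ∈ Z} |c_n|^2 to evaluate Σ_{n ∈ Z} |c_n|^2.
Σ |c_n|^2 = 27π^2 + 121

Expand and integrate term by term over [-π, π]:
  ∫ (9x)^2 dx = 81·(2π^3/3); ∫ 2·9·(-11)·x dx = 0 (odd integrand); ∫ (-11)^2 dx = 121·2π.
So (1/(2π)) ∫_{-π}^{π} (9x - 11)^2 dx = 81π^2/3 + 121 = 27π^2 + 121.
Parseval ⇒ Σ |c_n|^2 = 27π^2 + 121.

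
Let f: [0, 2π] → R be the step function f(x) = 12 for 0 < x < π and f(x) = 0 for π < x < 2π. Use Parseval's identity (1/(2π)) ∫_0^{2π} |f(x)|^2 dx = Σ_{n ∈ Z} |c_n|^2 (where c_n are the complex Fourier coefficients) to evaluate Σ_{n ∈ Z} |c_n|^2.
Σ |c_n|^2 = 72

Parseval equates the L^2 energy of f (normalised by 1/(2π)) with the ℓ^2 sum of its Fourier coefficients: (1/(2π)) ∫_0^{2π} |f|^2 = Σ |c_n|^2.
Compute the left side: (1/(2π)) [∫_0^π 12^2 dx + ∫_π^{2π} 0^2 dx] = (1/(2π)) · (144π + 0π) = (144 + 0)/2 = 72.
So Σ_{n ∈ Z} |c_n|^2 = 72.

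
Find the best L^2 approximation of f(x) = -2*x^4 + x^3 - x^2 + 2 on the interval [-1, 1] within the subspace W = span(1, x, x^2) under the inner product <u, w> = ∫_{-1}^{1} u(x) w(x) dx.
g(x) = -19*x^2/7 + 3*x/5 + 76/35

The best approximation g ∈ W is the orthogonal projection of f onto W. Writing g = a_0 + a_1 x + a_2 x^2, the coefficients solve the normal equations G · a = b where
  G_{ij} = <φ_i, φ_j> and b_i = <f, φ_i>, with φ_0 = 1, φ_1 = x, φ_2 = x^2.
G =
  [2, 0, 2/3]
  [0, 2/3, 0]
  [2/3, 0, 2/5],
b = (38/15, 2/5, 38/105).
Solving gives a_0 = 76/35, a_1 = 3/5, a_2 = -19/7, so
  g(x) = -19*x^2/7 + 3*x/5 + 76/35.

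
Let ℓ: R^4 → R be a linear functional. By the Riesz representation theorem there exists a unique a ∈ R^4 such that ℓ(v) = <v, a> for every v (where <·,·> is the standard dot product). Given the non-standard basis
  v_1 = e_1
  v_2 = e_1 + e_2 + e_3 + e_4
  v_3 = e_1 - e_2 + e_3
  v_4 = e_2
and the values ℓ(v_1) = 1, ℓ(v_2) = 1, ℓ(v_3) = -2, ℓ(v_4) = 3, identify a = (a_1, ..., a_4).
a = (1, 3, 0, -3)

Write a = (a_1, ..., a_4) in the standard basis. For each basis vector v_i, ℓ(v_i) = <v_i, a> is a linear equation in the a_j's. Collect the n equations into a matrix system V a = ℓ, where row i of V is v_i (expressed in the standard basis). Since V is invertible (lower-triangular with 1s on the diagonal, up to permutation), solve by back-substitution:
  V =
[[1, 0, 0, 0],
 [1, 1, 1, 1],
 [1, -1, 1, 0],
 [0, 1, 0, 0]]
  V a = (1, 1, -2, 3)
Solving gives a = (1, 3, 0, -3).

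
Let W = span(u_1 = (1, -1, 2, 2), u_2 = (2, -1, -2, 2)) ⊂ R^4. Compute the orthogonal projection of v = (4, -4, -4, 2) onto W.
proj_W(v) = (436/121, -208/121, -496/121, 416/121)

Set up U = [u_1 | ... | u_2] ∈ R^(4×2). The projector onto W = col(U) is P = U (U^T U)^(-1) U^T.
Compute U^T U =
  [10, 3]
  [3, 13],
and U^T v = (4, 24).
Solve U^T U · c = U^T v for the coefficients: c = (-20/121, 228/121). The projection is proj_W(v) = U c.
Check: (v - proj_W(v)) · u_1 = 0  (should be 0).
Check: (v - proj_W(v)) · u_2 = 0  (should be 0).
Result: proj_W(v) = (436/121, -208/121, -496/121, 416/121).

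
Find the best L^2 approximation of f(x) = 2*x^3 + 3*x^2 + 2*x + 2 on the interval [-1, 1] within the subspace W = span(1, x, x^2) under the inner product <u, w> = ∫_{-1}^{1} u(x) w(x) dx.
g(x) = 3*x^2 + 16*x/5 + 2

The best approximation g ∈ W is the orthogonal projection of f onto W. Writing g = a_0 + a_1 x + a_2 x^2, the coefficients solve the normal equations G · a = b where
  G_{ij} = <φ_i, φ_j> and b_i = <f, φ_i>, with φ_0 = 1, φ_1 = x, φ_2 = x^2.
G =
  [2, 0, 2/3]
  [0, 2/3, 0]
  [2/3, 0, 2/5],
b = (6, 32/15, 38/15).
Solving gives a_0 = 2, a_1 = 16/5, a_2 = 3, so
  g(x) = 3*x^2 + 16*x/5 + 2.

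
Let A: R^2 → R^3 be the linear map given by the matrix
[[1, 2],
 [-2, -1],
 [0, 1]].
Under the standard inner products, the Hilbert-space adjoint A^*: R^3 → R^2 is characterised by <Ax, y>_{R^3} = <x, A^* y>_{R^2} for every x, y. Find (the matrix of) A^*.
A^* = A^T =
[[1, -2, 0],
 [2, -1, 1]]

For real matrices with standard dot products, the defining identity <Ax, y> = <x, A^* y> gives (Ax)^T y = x^T (A^*) y, i.e. x^T A^T y = x^T (A^*) y. Since this holds for all x, y, we must have A^* = A^T. Therefore
A^* =
[[1, -2, 0],
 [2, -1, 1]].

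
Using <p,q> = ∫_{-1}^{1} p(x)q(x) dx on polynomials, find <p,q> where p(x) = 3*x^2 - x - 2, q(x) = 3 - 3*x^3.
<p,q> = -24/5

Expand the product: p(x)·q(x) = -9*x^5 + 3*x^4 + 6*x^3 + 9*x^2 - 3*x - 6.
∫_{-1}^{1} of each monomial x^k gives [2/(k+1) if k even, 0 if k odd]. Integrating term-by-term (or equivalently evaluating the antiderivative F(x) = -3*x^6/2 + 3*x^5/5 + 3*x^4/2 + 3*x^3 - 3*x^2/2 - 6*x at the endpoints):
  F(1) − F(−1) = -39/10 − (9/10) = -24/5.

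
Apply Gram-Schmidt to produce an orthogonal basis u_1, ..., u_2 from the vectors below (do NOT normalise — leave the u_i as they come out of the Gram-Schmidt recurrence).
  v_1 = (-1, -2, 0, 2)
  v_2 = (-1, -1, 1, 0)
Orthogonal basis:
  u_1 = (-1, -2, 0, 2)
  u_2 = (-2/3, -1/3, 1, -2/3)

Apply the Gram-Schmidt recurrence
  u_1 = v_1
  u_i = v_i − Σ_{j<i} ((v_i · u_j) / (u_j · u_j)) · u_j.

Step by step this gives:
  u_1 = (-1, -2, 0, 2)
  u_2 = (-2/3, -1/3, 1, -2/3)

Orthogonality check:
  u_2 · u_1 = 0 (should be 0)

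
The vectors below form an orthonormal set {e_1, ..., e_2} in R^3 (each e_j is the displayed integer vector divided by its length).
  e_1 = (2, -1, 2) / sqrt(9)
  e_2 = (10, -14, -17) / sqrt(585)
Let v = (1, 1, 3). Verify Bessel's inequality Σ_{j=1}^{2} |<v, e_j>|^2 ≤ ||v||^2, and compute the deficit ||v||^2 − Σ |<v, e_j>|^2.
Σ |<v, e_j>|^2 = 138/13; ||v||^2 = 11; deficit = 5/13

Write each e_j = u_j / sqrt(<u_j, u_j>) where u_j is the displayed integer vector. Then <v, e_j> = <v, u_j> / sqrt(<u_j, u_j>), so |<v, e_j>|^2 = <v, u_j>^2 / <u_j, u_j>.
Coefficients: <v, e_1> = 7/sqrt(9), <v, e_2> = -55/sqrt(585).
Square and sum: Σ |<v, e_j>|^2 = 138/13.
Compute ||v||^2 = v·v = 11.
Deficit = 11 − 138/13 = 5/13 ≥ 0, confirming Bessel's inequality. (The deficit equals ||v − Σ <v,e_j> e_j||^2, the squared distance from v to span{e_j}.)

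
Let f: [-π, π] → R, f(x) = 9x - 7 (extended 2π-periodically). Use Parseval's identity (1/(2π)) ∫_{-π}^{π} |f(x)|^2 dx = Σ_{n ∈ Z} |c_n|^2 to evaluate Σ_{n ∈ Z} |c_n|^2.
Σ |c_n|^2 = 27π^2 + 49

Expand and integrate term by term over [-π, π]:
  ∫ (9x)^2 dx = 81·(2π^3/3); ∫ 2·9·(-7)·x dx = 0 (odd integrand); ∫ (-7)^2 dx = 49·2π.
So (1/(2π)) ∫_{-π}^{π} (9x - 7)^2 dx = 81π^2/3 + 49 = 27π^2 + 49.
Parseval ⇒ Σ |c_n|^2 = 27π^2 + 49.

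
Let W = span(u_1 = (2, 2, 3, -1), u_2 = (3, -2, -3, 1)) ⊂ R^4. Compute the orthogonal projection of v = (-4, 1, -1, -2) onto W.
proj_W(v) = (-4, 1/7, 3/14, -1/14)

Set up U = [u_1 | ... | u_2] ∈ R^(4×2). The projector onto W = col(U) is P = U (U^T U)^(-1) U^T.
Compute U^T U =
  [18, -8]
  [-8, 23],
and U^T v = (-7, -13).
Solve U^T U · c = U^T v for the coefficients: c = (-53/70, -29/35). The projection is proj_W(v) = U c.
Check: (v - proj_W(v)) · u_1 = 0  (should be 0).
Check: (v - proj_W(v)) · u_2 = 0  (should be 0).
Result: proj_W(v) = (-4, 1/7, 3/14, -1/14).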